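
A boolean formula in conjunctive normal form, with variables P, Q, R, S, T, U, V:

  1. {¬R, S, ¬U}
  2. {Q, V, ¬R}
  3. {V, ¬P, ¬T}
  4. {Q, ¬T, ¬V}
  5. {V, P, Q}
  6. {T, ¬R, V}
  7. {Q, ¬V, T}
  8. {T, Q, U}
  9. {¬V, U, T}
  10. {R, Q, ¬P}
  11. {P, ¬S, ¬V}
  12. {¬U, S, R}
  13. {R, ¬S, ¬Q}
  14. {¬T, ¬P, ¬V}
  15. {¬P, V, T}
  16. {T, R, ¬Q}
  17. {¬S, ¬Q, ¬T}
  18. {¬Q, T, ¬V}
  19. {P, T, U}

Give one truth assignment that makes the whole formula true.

P = 0, Q = 1, R = 1, S = 0, T = 1, U = 0, V = 1

Try P = False.
Branch on Q: take Q = True.
For the remaining variables, R = True, S = False, T = True, U = False, V = True works.
Every clause has at least one true literal under this assignment.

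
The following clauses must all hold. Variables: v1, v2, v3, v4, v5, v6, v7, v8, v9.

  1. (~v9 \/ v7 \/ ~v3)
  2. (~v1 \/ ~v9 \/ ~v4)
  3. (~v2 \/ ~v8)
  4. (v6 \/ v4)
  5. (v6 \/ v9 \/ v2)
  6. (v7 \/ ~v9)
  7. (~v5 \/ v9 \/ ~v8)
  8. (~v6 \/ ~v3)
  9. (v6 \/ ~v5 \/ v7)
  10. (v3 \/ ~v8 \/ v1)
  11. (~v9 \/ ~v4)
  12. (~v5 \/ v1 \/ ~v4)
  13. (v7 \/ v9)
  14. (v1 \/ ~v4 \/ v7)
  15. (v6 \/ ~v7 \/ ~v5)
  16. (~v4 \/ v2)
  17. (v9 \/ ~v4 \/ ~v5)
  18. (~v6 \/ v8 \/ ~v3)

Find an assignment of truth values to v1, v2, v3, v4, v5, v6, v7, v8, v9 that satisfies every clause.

v1=T, v2=F, v3=F, v4=F, v5=T, v6=T, v7=T, v8=T, v9=T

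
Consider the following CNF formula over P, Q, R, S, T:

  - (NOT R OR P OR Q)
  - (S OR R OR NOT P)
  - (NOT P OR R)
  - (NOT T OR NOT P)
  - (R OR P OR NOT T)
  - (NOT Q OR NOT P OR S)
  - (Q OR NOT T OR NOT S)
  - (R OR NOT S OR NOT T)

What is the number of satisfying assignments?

11

Case analysis on P and R:
  P=T, R=T: remaining (Q,S,T) ∈ {(F,F,F); (F,T,F); (T,T,F)} — 3.
  P=T, R=F: a clause becomes empty — 0.
  P=F, R=T: remaining (Q,S,T) ∈ {(T,F,F); (T,F,T); (T,T,F); (T,T,T)} — 4.
  P=F, R=F: remaining (Q,S,T) ∈ {(F,F,F); (F,T,F); (T,F,F); (T,T,F)} — 4.
Total: 3 + 0 + 4 + 4 = 11.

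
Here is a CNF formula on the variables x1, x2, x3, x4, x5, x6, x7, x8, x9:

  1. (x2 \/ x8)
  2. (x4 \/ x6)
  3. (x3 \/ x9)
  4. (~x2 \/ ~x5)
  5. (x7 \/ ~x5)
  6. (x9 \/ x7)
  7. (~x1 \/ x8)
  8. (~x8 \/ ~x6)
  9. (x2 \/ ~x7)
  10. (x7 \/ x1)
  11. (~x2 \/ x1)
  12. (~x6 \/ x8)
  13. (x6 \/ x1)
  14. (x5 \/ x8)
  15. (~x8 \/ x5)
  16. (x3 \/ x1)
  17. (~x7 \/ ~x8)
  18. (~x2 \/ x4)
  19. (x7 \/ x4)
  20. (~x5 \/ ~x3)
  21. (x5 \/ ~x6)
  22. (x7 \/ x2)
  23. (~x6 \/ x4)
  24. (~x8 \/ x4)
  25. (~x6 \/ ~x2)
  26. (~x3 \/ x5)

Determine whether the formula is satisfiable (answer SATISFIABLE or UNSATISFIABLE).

UNSATISFIABLE

x8 = True:
  propagation gives x6=False, x4=True, x1=True, x5=True; an empty clause results — contradiction.
x8 = False:
  propagation gives x2=True, x5=False; an empty clause results — contradiction.
Every branch closes, so no satisfying assignment exists.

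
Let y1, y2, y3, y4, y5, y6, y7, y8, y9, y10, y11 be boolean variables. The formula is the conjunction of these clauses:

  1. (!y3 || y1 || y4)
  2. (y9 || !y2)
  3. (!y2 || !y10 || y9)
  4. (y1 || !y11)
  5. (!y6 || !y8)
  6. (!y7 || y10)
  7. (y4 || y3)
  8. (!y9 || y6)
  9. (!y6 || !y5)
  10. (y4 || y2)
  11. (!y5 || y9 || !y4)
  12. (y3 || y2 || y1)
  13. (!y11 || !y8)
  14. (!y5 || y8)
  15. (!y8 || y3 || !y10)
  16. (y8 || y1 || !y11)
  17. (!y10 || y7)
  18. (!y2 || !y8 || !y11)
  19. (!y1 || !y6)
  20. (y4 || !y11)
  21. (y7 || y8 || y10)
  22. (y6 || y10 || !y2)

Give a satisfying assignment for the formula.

y1=T, y2=F, y3=T, y4=T, y5=F, y6=F, y7=F, y8=T, y9=F, y10=F, y11=F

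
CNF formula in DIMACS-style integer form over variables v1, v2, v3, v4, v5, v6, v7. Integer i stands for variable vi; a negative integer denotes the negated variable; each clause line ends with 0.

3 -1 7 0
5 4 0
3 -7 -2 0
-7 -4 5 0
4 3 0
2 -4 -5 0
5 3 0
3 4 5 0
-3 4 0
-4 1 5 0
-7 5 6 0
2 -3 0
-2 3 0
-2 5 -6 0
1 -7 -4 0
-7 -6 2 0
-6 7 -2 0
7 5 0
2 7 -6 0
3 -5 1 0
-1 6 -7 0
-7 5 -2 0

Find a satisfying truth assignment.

v1=T, v2=T, v3=T, v4=T, v5=T, v6=T, v7=T

Check each clause:
  1. (~v1 | v7 | v3) — v3 is true.
  2. (v4 | v5) — v4 is true.
  3. (~v7 | ~v2 | v3) — v3 is true.
  4. (~v7 | ~v4 | v5) — v5 is true.
  5. (v4 | v3) — v3 is true.
  6. (~v5 | ~v4 | v2) — v2 is true.
  7. (v5 | v3) — v3 is true.
  8. (v4 | v5 | v3) — v3 is true.
  9. (v4 | ~v3) — v4 is true.
  10. (v1 | ~v4 | v5) — v1 is true.
  11. (v5 | v6 | ~v7) — v5 is true.
  12. (~v3 | v2) — v2 is true.
  13. (~v2 | v3) — v3 is true.
  14. (~v2 | v5 | ~v6) — v5 is true.
  15. (~v7 | v1 | ~v4) — v1 is true.
  16. (~v7 | v2 | ~v6) — v2 is true.
  17. (~v6 | v7 | ~v2) — v7 is true.
  18. (v5 | v7) — v5 is true.
  19. (v2 | ~v6 | v7) — v2 is true.
  20. (v1 | ~v5 | v3) — v1 is true.
  21. (~v1 | v6 | ~v7) — v6 is true.
  22. (~v7 | v5 | ~v2) — v5 is true.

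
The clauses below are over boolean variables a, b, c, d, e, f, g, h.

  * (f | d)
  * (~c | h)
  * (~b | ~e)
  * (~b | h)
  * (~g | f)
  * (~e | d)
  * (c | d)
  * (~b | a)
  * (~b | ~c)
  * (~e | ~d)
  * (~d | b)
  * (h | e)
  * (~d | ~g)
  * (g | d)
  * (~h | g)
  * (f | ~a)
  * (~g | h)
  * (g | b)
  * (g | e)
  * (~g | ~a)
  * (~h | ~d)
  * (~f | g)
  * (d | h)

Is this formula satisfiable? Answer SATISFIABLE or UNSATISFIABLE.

Try a = False.
  then b is forced to False.
  then d is forced to False.
  then f is forced to True.
  then e is forced to False.
  then c is forced to True.
  then h is forced to True.
  then g is forced to True.
So a=F, b=F, c=T, d=F, e=F, f=T, g=T, h=T is a satisfying assignment.

SATISFIABLE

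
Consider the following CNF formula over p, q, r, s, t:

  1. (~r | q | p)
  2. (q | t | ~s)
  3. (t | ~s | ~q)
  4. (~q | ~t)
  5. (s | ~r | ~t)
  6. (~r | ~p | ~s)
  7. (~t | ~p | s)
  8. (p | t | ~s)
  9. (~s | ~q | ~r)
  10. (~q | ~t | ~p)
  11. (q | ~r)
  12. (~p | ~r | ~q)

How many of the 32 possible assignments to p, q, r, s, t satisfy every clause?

8

Split on q, then s.
  q=1, s=1: a clause becomes empty — 0.
  q=1, s=0: remaining (p,r,t) ∈ {(0,0,0); (0,1,0); (1,0,0)} — 3.
  q=0, s=1: remaining (p,r,t) ∈ {(0,0,1); (1,0,1)} — 2.
  q=0, s=0: remaining (p,r,t) ∈ {(0,0,0); (0,0,1); (1,0,0)} — 3.
Total: 0 + 3 + 2 + 3 = 8.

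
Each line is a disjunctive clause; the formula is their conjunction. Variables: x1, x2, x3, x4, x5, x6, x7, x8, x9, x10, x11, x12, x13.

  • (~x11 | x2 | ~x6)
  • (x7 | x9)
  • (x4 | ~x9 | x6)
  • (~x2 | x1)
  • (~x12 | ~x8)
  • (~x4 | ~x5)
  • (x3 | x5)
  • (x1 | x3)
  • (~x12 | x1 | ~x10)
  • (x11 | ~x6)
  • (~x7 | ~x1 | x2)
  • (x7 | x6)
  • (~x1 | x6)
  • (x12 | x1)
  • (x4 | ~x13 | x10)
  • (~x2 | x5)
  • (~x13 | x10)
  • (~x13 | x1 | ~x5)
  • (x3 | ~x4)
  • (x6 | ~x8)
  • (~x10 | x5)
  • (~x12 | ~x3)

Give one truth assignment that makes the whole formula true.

x1=True, x2=True, x3=True, x4=False, x5=True, x6=True, x7=False, x8=True, x9=True, x10=False, x11=True, x12=False, x13=False

Check each clause:
  1. (~x11 | x2 | ~x6) — x2 is true.
  2. (x7 | x9) — x9 is true.
  3. (x4 | x6 | ~x9) — x6 is true.
  4. (~x2 | x1) — x1 is true.
  5. (~x12 | ~x8) — ~x12 is true.
  6. (~x5 | ~x4) — ~x4 is true.
  7. (x5 | x3) — x3 is true.
  8. (x1 | x3) — x1 is true.
  9. (x1 | ~x10 | ~x12) — x1 is true.
  10. (~x6 | x11) — x11 is true.
  11. (~x7 | ~x1 | x2) — ~x7 is true.
  12. (x6 | x7) — x6 is true.
  13. (x6 | ~x1) — x6 is true.
  14. (x12 | x1) — x1 is true.
  15. (~x13 | x4 | x10) — ~x13 is true.
  16. (x5 | ~x2) — x5 is true.
  17. (~x13 | x10) — ~x13 is true.
  18. (x1 | ~x5 | ~x13) — x1 is true.
  19. (x3 | ~x4) — x3 is true.
  20. (~x8 | x6) — x6 is true.
  21. (x5 | ~x10) — x5 is true.
  22. (~x3 | ~x12) — ~x12 is true.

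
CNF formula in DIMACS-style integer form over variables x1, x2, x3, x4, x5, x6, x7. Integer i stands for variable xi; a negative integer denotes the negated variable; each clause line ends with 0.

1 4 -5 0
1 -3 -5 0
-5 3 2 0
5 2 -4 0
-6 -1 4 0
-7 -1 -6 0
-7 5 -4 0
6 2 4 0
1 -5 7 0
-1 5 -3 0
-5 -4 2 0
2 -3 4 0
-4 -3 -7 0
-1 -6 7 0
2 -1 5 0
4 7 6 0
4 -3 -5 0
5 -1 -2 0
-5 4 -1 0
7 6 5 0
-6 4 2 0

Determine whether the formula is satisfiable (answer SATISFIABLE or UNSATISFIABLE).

Branch on x1: take x1 = False.
Set x2 = True and propagate.
Try x3 = True.
  then x5 is forced to False.
For the remaining variables, x4 = True, x6 = True, x7 = False works.
Every clause has at least one true literal under this assignment.
So x1=False, x2=True, x3=True, x4=True, x5=False, x6=True, x7=False is a satisfying assignment.

SATISFIABLE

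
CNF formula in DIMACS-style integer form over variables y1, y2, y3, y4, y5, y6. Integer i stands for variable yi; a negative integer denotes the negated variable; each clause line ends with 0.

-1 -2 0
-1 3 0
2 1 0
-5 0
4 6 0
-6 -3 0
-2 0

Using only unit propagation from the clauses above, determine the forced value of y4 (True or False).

True

(~y5) is a unit clause: y5 = False.
(~y2) is a unit clause: y2 = False.
(y1 \/ y2) with y2 = False leaves only y1, so y1 = True.
(y3 \/ ~y1) with y1 = True leaves only y3, so y3 = True.
In (~y6 \/ ~y3), ~y3 is now false; ~y6 must hold, so y6 = False.
(y6 \/ y4): since y6 = False, the clause reduces to (y4). y4 = True.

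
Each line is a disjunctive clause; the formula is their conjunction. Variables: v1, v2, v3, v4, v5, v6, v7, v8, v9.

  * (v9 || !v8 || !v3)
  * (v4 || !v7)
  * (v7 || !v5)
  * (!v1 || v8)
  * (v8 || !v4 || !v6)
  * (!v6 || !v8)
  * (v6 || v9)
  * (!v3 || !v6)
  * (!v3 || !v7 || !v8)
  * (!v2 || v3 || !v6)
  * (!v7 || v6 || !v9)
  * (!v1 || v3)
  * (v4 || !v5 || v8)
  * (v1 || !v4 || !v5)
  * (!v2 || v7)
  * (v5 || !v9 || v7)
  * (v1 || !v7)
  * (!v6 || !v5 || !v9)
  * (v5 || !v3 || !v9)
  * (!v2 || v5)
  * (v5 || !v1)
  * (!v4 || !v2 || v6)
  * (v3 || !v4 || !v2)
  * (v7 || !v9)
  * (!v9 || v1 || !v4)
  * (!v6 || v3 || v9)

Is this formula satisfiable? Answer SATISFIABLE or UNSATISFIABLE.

v6 = True:
  propagation gives v8=False, v1=False, v4=False, v7=False; an empty clause results — contradiction.
v6 = False:
  propagation gives v9=True, v7=False; an empty clause results — contradiction.
Every branch closes, so no satisfying assignment exists.

UNSATISFIABLE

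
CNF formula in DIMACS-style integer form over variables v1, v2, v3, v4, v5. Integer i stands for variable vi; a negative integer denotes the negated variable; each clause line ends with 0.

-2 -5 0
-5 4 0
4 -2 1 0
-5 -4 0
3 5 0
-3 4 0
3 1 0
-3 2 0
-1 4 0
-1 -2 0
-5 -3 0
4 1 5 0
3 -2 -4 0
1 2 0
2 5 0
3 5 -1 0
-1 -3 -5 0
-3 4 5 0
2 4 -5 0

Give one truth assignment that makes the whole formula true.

v1=False, v2=True, v3=True, v4=True, v5=False

Set v1 = False and propagate.
  then v3 is forced to True.
  then v4 is forced to True.
  then v5 is forced to False.
  then v2 is forced to True.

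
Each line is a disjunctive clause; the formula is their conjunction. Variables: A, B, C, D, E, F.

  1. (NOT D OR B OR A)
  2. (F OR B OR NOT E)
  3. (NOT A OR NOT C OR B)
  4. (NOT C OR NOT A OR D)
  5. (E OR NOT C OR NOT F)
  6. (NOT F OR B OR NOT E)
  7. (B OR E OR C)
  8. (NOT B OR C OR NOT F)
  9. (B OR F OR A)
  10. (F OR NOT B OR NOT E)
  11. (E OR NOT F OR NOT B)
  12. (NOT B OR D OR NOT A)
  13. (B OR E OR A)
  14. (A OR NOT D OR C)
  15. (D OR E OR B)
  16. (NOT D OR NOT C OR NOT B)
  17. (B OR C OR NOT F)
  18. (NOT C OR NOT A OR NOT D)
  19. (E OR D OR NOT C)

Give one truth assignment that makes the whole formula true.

A=0, B=1, C=0, D=0, E=0, F=0

Set A = False and propagate.
The remaining clauses are satisfied by B = True, C = False, D = False, E = False, F = False.
Every clause has at least one true literal under this assignment.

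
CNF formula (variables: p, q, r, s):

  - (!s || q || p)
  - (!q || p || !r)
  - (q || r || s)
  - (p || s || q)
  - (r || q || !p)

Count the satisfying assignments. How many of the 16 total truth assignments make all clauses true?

Split on q, then p.
  q=T, p=T: remaining (r,s) ∈ {(F,F); (F,T); (T,F); (T,T)} — 4.
  q=T, p=F: remaining (r,s) ∈ {(F,F); (F,T)} — 2.
  q=F, p=T: remaining (r,s) ∈ {(T,F); (T,T)} — 2.
  q=F, p=F: a clause becomes empty — 0.
Total: 4 + 2 + 2 + 0 = 8.

8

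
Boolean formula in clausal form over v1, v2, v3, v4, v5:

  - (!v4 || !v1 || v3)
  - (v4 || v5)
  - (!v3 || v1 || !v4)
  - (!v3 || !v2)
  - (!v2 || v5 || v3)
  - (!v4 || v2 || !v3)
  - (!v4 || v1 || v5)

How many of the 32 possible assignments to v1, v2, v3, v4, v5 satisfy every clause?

8

Satisfying assignments:
  v1=0 v2=0 v3=0 v4=0 v5=1
  v1=0 v2=0 v3=0 v4=1 v5=1
  v1=0 v2=0 v3=1 v4=0 v5=1
  v1=0 v2=1 v3=0 v4=0 v5=1
  v1=0 v2=1 v3=0 v4=1 v5=1
  v1=1 v2=0 v3=0 v4=0 v5=1
  v1=1 v2=0 v3=1 v4=0 v5=1
  v1=1 v2=1 v3=0 v4=0 v5=1
Count: 8.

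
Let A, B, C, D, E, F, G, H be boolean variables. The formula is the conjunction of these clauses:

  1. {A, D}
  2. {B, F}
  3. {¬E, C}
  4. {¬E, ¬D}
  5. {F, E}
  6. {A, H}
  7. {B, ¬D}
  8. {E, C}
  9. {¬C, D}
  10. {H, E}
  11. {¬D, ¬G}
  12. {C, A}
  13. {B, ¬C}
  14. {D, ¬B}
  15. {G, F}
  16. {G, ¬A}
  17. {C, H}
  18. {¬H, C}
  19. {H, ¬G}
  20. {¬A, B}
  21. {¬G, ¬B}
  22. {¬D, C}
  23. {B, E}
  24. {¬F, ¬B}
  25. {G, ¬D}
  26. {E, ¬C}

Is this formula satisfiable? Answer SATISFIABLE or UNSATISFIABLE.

UNSATISFIABLE

C = True:
  propagation gives D=True, E=False; an empty clause results — contradiction.
C = False:
  propagation gives E=False; an empty clause results — contradiction.
Every branch closes, so no satisfying assignment exists.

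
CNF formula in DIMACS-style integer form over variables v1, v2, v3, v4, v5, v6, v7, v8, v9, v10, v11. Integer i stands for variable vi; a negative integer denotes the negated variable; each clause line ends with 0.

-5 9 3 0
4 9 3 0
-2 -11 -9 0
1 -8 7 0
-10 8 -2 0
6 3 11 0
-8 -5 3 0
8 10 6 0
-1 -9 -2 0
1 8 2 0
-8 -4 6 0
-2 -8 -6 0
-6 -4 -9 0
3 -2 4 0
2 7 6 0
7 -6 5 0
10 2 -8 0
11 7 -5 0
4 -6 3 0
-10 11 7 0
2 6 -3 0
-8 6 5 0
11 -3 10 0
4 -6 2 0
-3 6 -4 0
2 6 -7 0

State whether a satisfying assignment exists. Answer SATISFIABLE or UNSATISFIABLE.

Set v1 = False and propagate.
The remaining clauses are satisfied by v2 = True, v3 = False, v4 = True, v5 = False, v6 = True, v7 = True, v8 = False, v9 = False, v10 = False, v11 = True.
So v1=F, v2=T, v3=F, v4=T, v5=F, v6=T, v7=T, v8=F, v9=F, v10=F, v11=T is a satisfying assignment.

SATISFIABLE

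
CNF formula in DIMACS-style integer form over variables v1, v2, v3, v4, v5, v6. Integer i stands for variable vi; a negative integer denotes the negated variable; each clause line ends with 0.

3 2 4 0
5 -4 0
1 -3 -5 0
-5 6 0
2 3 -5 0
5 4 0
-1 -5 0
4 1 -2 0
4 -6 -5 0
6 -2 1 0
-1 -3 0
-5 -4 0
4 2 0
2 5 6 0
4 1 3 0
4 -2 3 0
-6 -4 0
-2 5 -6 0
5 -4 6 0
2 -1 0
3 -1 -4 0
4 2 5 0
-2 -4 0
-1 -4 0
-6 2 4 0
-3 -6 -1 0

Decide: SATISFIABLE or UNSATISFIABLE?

UNSATISFIABLE

v4 = True:
  propagation gives v5=True; an empty clause results — contradiction.
v4 = False:
  propagation gives v5=True, v6=True; an empty clause results — contradiction.
Every branch closes, so no satisfying assignment exists.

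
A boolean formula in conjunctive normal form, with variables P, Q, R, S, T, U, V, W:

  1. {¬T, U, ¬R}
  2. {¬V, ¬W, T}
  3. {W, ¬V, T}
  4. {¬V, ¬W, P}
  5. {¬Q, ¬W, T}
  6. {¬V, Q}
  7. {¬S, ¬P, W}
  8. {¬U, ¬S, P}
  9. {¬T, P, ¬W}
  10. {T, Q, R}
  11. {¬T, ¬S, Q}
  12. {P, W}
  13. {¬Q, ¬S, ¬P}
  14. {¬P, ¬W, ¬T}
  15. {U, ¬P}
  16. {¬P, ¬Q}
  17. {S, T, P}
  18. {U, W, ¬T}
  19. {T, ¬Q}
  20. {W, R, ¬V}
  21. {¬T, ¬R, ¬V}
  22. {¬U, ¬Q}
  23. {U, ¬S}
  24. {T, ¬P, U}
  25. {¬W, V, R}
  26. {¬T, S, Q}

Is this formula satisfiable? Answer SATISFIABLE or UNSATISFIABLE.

Set P = True and propagate.
  then U is forced to True.
  then Q is forced to False.
  then V is forced to False.
Try R = True.
Set S = False and propagate.
  then T is forced to False.
W is now unconstrained; take W = False.
So P=T  Q=F  R=T  S=F  T=F  U=T  V=F  W=F is a satisfying assignment.

SATISFIABLE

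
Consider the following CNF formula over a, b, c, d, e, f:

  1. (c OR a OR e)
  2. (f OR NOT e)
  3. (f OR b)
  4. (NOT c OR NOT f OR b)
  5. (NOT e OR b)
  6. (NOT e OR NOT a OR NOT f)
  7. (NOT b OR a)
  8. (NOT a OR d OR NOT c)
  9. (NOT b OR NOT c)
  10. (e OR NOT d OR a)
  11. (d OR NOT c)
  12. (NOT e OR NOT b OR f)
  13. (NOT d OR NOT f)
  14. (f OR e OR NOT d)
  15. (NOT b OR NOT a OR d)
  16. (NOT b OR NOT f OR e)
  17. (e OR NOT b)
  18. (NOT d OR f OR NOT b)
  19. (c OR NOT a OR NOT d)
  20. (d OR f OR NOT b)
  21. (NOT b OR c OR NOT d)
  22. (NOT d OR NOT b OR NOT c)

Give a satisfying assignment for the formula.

a = True, b = False, c = False, d = False, e = False, f = True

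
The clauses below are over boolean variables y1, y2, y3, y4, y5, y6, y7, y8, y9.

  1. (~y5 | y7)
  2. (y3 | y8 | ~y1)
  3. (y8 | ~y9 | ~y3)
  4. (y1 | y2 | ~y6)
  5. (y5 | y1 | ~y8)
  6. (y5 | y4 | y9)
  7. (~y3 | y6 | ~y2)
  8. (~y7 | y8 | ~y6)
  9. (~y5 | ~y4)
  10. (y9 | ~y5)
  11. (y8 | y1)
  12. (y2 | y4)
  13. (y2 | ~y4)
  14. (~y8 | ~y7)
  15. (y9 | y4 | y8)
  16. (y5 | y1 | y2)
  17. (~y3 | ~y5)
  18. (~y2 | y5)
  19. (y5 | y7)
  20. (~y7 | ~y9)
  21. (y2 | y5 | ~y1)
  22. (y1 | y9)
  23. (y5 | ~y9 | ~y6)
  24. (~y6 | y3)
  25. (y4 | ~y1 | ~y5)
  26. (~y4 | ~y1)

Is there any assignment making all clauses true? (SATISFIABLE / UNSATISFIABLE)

UNSATISFIABLE

y5 = True:
  propagation gives y7=True, y4=False, y9=True; an empty clause results — contradiction.
y5 = False:
  propagation gives y2=False, y4=True; an empty clause results — contradiction.
Every branch closes, so no satisfying assignment exists.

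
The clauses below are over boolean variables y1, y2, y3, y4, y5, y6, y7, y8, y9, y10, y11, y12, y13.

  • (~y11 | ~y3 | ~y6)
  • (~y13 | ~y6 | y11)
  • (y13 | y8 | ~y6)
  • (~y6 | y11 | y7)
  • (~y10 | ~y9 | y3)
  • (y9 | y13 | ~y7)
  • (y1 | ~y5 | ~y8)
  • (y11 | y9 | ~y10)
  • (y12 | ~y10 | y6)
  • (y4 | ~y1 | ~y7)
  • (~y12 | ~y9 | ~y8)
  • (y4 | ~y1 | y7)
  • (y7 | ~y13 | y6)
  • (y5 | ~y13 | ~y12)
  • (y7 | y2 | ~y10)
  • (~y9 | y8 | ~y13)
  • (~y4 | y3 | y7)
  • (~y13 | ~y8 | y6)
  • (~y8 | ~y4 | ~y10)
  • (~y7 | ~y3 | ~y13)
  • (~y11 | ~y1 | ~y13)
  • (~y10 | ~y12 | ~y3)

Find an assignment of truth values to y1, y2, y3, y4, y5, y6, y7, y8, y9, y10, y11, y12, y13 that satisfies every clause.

y1=F, y2=F, y3=F, y4=F, y5=F, y6=F, y7=F, y8=T, y9=F, y10=F, y11=T, y12=T, y13=F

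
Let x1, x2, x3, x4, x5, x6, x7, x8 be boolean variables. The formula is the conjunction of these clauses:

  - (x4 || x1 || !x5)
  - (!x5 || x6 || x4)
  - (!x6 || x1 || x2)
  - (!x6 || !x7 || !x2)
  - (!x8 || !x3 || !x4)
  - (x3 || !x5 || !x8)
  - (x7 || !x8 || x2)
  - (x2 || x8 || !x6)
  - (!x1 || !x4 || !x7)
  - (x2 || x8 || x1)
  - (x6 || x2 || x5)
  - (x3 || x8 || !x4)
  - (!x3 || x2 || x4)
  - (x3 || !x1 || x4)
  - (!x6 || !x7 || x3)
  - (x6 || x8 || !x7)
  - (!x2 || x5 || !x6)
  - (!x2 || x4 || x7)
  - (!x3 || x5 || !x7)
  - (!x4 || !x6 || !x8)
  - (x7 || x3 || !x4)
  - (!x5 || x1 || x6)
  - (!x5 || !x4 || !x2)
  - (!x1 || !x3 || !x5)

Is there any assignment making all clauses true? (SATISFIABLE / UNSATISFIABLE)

Try x1 = False.
The remaining clauses are satisfied by x2 = True, x3 = False, x4 = True, x5 = False, x6 = False, x7 = True, x8 = True.
Every clause has at least one true literal under this assignment.
So x1=False, x2=True, x3=False, x4=True, x5=False, x6=False, x7=True, x8=True is a satisfying assignment.

SATISFIABLE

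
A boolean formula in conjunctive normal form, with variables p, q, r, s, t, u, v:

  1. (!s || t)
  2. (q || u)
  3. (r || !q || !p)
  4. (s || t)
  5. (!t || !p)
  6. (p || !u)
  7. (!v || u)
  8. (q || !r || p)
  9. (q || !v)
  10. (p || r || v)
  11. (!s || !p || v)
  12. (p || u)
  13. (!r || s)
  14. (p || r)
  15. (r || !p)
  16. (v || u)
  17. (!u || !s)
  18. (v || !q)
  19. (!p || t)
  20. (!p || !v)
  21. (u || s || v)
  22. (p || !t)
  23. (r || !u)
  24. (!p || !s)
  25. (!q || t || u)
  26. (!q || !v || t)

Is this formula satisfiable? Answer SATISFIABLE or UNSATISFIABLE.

UNSATISFIABLE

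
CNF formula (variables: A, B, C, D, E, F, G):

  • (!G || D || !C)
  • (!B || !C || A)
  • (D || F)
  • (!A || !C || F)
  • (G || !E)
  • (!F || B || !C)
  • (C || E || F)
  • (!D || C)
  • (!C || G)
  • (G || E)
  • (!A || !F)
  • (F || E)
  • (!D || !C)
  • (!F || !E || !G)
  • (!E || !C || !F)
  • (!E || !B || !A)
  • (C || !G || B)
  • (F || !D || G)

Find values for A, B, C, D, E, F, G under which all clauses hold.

A = False, B = True, C = False, D = False, E = False, F = True, G = True

Check each clause:
  1. (!G || !C || D) — !C is true.
  2. (!C || A || !B) — !C is true.
  3. (F || D) — F is true.
  4. (!C || F || !A) — !C is true.
  5. (G || !E) — !E is true.
  6. (!F || !C || B) — B is true.
  7. (E || F || C) — F is true.
  8. (!D || C) — !D is true.
  9. (!C || G) — !C is true.
  10. (E || G) — G is true.
  11. (!A || !F) — !A is true.
  12. (F || E) — F is true.
  13. (!C || !D) — !D is true.
  14. (!F || !E || !G) — !E is true.
  15. (!F || !C || !E) — !E is true.
  16. (!A || !B || !E) — !E is true.
  17. (C || !G || B) — B is true.
  18. (!D || F || G) — !D is true.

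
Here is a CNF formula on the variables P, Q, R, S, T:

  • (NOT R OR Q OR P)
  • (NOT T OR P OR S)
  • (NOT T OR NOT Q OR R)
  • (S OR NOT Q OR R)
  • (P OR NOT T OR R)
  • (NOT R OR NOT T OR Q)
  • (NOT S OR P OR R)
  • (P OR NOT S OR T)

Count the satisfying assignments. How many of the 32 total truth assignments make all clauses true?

Case analysis on R and P:
  R=1, P=1: S free; 3 ways for (Q,T) × 2^1 = 6.
  R=1, P=0: remaining (Q,S,T) ∈ {(1,0,0); (1,1,1)} — 2.
  R=0, P=1: 5 of the 8 assignments to (Q,S,T) work.
  R=0, P=0: remaining (Q,S,T) ∈ {(0,0,0)} — 1.
Total: 6 + 2 + 5 + 1 = 14.

14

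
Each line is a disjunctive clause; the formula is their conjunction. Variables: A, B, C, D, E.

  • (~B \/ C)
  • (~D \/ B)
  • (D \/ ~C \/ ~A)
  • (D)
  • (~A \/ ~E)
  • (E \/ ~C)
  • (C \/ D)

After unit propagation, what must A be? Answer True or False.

False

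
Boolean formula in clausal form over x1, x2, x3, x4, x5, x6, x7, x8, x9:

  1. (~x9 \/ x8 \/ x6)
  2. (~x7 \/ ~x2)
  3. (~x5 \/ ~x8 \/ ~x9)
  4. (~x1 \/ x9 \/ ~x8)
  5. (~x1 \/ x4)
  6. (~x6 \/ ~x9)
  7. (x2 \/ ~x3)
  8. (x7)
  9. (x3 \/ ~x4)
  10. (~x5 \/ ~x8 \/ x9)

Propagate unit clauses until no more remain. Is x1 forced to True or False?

(x7) is a unit clause: x7 = True.
In (~x2 \/ ~x7), ~x7 is now false; ~x2 must hold, so x2 = False.
(~x3 \/ x2): since x2 = False, the clause reduces to (~x3). x3 = False.
From (~x4 \/ x3) and x3 = False: x4 = False.
In (x4 \/ ~x1), x4 is now false; ~x1 must hold, so x1 = False.

False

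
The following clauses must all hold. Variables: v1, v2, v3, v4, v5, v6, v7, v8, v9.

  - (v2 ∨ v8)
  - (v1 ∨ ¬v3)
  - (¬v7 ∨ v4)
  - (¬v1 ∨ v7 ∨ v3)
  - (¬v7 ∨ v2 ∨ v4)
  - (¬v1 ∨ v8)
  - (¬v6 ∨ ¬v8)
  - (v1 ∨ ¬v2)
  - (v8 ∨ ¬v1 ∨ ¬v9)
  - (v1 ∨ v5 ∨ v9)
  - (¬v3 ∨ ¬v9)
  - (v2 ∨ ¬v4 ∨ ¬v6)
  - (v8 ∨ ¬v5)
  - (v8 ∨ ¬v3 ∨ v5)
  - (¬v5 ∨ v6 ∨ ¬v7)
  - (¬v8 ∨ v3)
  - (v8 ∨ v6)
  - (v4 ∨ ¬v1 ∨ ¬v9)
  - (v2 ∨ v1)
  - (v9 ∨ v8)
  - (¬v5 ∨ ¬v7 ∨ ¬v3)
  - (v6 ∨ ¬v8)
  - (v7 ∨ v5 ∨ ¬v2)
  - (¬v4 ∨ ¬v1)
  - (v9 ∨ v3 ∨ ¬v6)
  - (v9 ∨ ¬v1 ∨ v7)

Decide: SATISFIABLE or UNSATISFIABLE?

v1 = True:
  propagation gives v8=True, v6=False; an empty clause results — contradiction.
v1 = False:
  propagation gives v3=False, v2=False; an empty clause results — contradiction.
Every branch closes, so no satisfying assignment exists.

UNSATISFIABLE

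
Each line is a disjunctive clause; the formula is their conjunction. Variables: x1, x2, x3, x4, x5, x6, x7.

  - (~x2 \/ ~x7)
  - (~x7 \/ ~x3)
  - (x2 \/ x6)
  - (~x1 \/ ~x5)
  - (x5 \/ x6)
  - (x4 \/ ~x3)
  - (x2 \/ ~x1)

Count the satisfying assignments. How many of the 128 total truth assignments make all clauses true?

22

Case analysis on x2 and x1:
  x2=1, x1=1: remaining (x3,x4,x5,x6,x7) ∈ {(0,0,0,1,0); (0,1,0,1,0); (1,1,0,1,0)} — 3.
  x2=1, x1=0: 9 of the 32 assignments to (x3,x4,x5,x6,x7) work.
  x2=0, x1=1: a clause becomes empty — 0.
  x2=0, x1=0: x5 free; 5 ways for (x3,x4,x6,x7) × 2^1 = 10.
Total: 3 + 9 + 0 + 10 = 22.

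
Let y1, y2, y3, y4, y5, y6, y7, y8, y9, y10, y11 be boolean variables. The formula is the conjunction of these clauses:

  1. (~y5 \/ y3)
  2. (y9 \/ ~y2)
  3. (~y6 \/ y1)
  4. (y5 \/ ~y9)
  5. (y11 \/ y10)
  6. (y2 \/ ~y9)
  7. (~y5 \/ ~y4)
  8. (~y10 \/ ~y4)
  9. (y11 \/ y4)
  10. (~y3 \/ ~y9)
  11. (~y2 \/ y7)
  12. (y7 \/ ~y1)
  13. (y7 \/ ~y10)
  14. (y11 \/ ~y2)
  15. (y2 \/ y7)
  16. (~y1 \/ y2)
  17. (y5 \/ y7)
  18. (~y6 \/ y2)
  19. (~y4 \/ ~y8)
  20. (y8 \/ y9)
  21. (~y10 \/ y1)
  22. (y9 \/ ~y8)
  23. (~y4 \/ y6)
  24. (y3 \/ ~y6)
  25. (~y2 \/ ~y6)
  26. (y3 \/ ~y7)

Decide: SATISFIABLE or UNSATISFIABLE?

UNSATISFIABLE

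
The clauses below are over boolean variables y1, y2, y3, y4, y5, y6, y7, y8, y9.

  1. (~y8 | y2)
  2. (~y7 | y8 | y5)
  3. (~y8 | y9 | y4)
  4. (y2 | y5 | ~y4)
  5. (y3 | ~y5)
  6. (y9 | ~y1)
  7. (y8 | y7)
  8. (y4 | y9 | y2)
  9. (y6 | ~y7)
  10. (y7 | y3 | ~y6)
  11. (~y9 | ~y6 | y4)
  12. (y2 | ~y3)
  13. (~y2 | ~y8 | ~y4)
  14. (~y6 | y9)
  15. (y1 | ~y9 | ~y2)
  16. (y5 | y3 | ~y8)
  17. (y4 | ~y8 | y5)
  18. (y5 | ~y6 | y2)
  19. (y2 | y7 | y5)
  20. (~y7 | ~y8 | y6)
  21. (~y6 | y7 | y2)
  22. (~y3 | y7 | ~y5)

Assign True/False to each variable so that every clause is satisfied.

y1=1  y2=1  y3=1  y4=1  y5=1  y6=1  y7=1  y8=0  y9=1

Check each clause:
  1. (y2 | ~y8) — ~y8 is true.
  2. (y8 | y5 | ~y7) — y5 is true.
  3. (~y8 | y9 | y4) — ~y8 is true.
  4. (y2 | y5 | ~y4) — y2 is true.
  5. (~y5 | y3) — y3 is true.
  6. (y9 | ~y1) — y9 is true.
  7. (y8 | y7) — y7 is true.
  8. (y9 | y2 | y4) — y9 is true.
  9. (y6 | ~y7) — y6 is true.
  10. (y7 | ~y6 | y3) — y3 is true.
  11. (~y6 | y4 | ~y9) — y4 is true.
  12. (y2 | ~y3) — y2 is true.
  13. (~y2 | ~y8 | ~y4) — ~y8 is true.
  14. (y9 | ~y6) — y9 is true.
  15. (~y2 | ~y9 | y1) — y1 is true.
  16. (~y8 | y5 | y3) — ~y8 is true.
  17. (y5 | ~y8 | y4) — ~y8 is true.
  18. (y2 | ~y6 | y5) — y2 is true.
  19. (y7 | y5 | y2) — y2 is true.
  20. (~y7 | ~y8 | y6) — ~y8 is true.
  21. (y7 | ~y6 | y2) — y2 is true.
  22. (y7 | ~y5 | ~y3) — y7 is true.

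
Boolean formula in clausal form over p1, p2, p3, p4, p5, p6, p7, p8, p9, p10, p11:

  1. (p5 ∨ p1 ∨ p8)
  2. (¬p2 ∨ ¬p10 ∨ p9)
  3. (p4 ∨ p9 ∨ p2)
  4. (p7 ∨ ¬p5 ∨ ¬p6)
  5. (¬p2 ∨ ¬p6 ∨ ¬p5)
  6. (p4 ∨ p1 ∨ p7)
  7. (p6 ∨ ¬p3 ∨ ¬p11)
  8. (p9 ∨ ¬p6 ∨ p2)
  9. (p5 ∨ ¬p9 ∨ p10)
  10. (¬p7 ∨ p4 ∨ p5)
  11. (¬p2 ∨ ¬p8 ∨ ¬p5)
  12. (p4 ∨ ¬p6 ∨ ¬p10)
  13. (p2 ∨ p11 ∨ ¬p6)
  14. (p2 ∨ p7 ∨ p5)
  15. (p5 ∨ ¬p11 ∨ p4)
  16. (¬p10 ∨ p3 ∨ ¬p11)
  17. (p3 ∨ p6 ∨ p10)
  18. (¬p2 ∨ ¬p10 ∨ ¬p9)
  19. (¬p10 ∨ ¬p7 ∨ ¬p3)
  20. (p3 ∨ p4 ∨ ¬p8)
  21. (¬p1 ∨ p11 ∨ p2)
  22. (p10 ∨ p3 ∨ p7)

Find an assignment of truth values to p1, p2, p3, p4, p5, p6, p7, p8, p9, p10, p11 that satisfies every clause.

p1=F, p2=F, p3=T, p4=T, p5=T, p6=F, p7=F, p8=T, p9=F, p10=F, p11=F

Pure literal: p4 appears only positively; assign p4 = True.
Try p1 = False.
Set p2 = False and propagate.
Try p3 = True.
For the remaining variables, p5 = True, p6 = False, p7 = False, p8 = True, p9 = False, p10 = False, p11 = False works.
Every clause has at least one true literal under this assignment.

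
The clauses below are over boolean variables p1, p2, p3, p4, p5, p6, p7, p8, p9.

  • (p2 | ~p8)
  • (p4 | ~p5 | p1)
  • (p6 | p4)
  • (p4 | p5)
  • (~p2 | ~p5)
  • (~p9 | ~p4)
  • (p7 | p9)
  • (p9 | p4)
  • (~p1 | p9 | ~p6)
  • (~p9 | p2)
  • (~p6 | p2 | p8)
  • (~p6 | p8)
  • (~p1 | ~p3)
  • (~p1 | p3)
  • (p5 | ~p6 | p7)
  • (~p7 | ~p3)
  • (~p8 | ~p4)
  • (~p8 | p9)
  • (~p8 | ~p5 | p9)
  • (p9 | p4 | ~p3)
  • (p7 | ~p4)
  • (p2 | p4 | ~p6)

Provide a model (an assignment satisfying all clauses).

Branch on p1: take p1 = False.
For the remaining variables, p2 = True, p3 = False, p4 = True, p5 = False, p6 = False, p7 = True, p8 = False, p9 = False works.
Every clause has at least one true literal under this assignment.
Check each clause:
  1. (p2 | ~p8) — ~p8 is true.
  2. (p4 | p1 | ~p5) — ~p5 is true.
  3. (p6 | p4) — p4 is true.
  4. (p5 | p4) — p4 is true.
  5. (~p2 | ~p5) — ~p5 is true.
  6. (~p9 | ~p4) — ~p9 is true.
  7. (p9 | p7) — p7 is true.
  8. (p9 | p4) — p4 is true.
  9. (~p6 | ~p1 | p9) — ~p6 is true.
  10. (~p9 | p2) — p2 is true.
  11. (p8 | ~p6 | p2) — ~p6 is true.
  12. (p8 | ~p6) — ~p6 is true.
  13. (~p1 | ~p3) — ~p3 is true.
  14. (~p1 | p3) — ~p1 is true.
  15. (~p6 | p7 | p5) — ~p6 is true.
  16. (~p7 | ~p3) — ~p3 is true.
  17. (~p8 | ~p4) — ~p8 is true.
  18. (~p8 | p9) — ~p8 is true.
  19. (p9 | ~p5 | ~p8) — ~p8 is true.
  20. (p9 | ~p3 | p4) — p4 is true.
  21. (~p4 | p7) — p7 is true.
  22. (~p6 | p2 | p4) — p2 is true.

p1 = 0, p2 = 1, p3 = 0, p4 = 1, p5 = 0, p6 = 0, p7 = 1, p8 = 0, p9 = 0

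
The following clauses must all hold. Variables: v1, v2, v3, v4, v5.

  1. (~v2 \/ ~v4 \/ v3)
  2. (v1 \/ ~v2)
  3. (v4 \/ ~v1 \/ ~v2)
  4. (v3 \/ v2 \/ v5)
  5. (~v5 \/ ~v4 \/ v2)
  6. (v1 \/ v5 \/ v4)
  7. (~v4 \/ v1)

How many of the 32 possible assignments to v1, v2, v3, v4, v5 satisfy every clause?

8

Satisfying assignments:
  v1=F v2=F v3=F v4=F v5=T
  v1=F v2=F v3=T v4=F v5=T
  v1=T v2=F v3=F v4=F v5=T
  v1=T v2=F v3=T v4=F v5=F
  v1=T v2=F v3=T v4=F v5=T
  v1=T v2=F v3=T v4=T v5=F
  v1=T v2=T v3=T v4=T v5=F
  v1=T v2=T v3=T v4=T v5=T
Count: 8.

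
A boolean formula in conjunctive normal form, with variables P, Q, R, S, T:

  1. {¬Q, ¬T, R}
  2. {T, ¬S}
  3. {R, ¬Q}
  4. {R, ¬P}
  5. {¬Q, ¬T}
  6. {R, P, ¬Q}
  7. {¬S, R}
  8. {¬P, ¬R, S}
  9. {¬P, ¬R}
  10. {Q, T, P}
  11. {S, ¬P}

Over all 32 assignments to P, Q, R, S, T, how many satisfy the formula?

4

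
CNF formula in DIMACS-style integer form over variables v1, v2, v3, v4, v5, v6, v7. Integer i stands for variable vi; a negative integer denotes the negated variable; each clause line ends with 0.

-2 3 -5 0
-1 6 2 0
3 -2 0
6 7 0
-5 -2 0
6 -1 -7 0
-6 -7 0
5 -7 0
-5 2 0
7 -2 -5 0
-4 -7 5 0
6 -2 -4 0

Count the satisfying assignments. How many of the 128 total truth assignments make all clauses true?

12

Split on v2, then v5.
  v2=T, v5=T: a clause becomes empty — 0.
  v2=T, v5=F: remaining (v1,v3,v4,v6,v7) ∈ {(F,T,F,T,F); (F,T,T,T,F); (T,T,F,T,F); (T,T,T,T,F)} — 4.
  v2=F, v5=T: a clause becomes empty — 0.
  v2=F, v5=F: forces v6=T; v7=F; v1, v3, v4 free → 2^3 = 8.
Total: 0 + 4 + 0 + 8 = 12.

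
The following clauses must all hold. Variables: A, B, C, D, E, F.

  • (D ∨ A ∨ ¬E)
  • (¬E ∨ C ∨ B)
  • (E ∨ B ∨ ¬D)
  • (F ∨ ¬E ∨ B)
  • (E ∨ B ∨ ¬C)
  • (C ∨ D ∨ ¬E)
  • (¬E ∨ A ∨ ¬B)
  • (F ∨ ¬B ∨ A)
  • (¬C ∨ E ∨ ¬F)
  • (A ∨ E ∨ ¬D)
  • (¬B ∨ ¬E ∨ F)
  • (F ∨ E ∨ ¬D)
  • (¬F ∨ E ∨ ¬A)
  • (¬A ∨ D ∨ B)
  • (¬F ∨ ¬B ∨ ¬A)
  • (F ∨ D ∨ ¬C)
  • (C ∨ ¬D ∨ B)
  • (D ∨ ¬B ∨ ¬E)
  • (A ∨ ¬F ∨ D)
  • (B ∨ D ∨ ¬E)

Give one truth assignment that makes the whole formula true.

A=True, B=False, C=True, D=True, E=True, F=True

Check each clause:
  1. (A ∨ ¬E ∨ D) — A is true.
  2. (B ∨ C ∨ ¬E) — C is true.
  3. (B ∨ ¬D ∨ E) — E is true.
  4. (¬E ∨ B ∨ F) — F is true.
  5. (B ∨ E ∨ ¬C) — E is true.
  6. (C ∨ ¬E ∨ D) — C is true.
  7. (¬E ∨ ¬B ∨ A) — A is true.
  8. (A ∨ ¬B ∨ F) — A is true.
  9. (¬C ∨ E ∨ ¬F) — E is true.
  10. (A ∨ ¬D ∨ E) — A is true.
  11. (F ∨ ¬B ∨ ¬E) — F is true.
  12. (F ∨ ¬D ∨ E) — E is true.
  13. (¬A ∨ E ∨ ¬F) — E is true.
  14. (B ∨ ¬A ∨ D) — D is true.
  15. (¬A ∨ ¬F ∨ ¬B) — ¬B is true.
  16. (¬C ∨ F ∨ D) — D is true.
  17. (C ∨ B ∨ ¬D) — C is true.
  18. (¬B ∨ ¬E ∨ D) — D is true.
  19. (A ∨ D ∨ ¬F) — A is true.
  20. (¬E ∨ B ∨ D) — D is true.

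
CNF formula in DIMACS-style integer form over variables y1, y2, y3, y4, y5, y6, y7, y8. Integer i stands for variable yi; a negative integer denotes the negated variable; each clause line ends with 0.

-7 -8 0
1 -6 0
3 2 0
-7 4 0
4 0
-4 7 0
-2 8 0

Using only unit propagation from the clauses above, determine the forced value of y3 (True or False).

True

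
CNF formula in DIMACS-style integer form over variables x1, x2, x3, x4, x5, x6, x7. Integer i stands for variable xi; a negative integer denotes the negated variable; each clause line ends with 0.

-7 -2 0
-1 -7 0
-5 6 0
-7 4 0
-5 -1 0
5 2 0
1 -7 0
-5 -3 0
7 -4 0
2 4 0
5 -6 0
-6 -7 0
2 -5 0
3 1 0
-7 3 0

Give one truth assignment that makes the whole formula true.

Try x1 = False.
  then x7 is forced to False.
  then x4 is forced to False.
  then x2 is forced to True.
  then x3 is forced to True.
  then x5 is forced to False.
  then x6 is forced to False.
Check each clause:
  1. (!x2 || !x7) — !x7 is true.
  2. (!x1 || !x7) — !x7 is true.
  3. (x6 || !x5) — !x5 is true.
  4. (x4 || !x7) — !x7 is true.
  5. (!x1 || !x5) — !x5 is true.
  6. (x2 || x5) — x2 is true.
  7. (!x7 || x1) — !x7 is true.
  8. (!x3 || !x5) — !x5 is true.
  9. (x7 || !x4) — !x4 is true.
  10. (x4 || x2) — x2 is true.
  11. (x5 || !x6) — !x6 is true.
  12. (!x7 || !x6) — !x7 is true.
  13. (x2 || !x5) — x2 is true.
  14. (x3 || x1) — x3 is true.
  15. (x3 || !x7) — !x7 is true.

x1 = 0, x2 = 1, x3 = 1, x4 = 0, x5 = 0, x6 = 0, x7 = 0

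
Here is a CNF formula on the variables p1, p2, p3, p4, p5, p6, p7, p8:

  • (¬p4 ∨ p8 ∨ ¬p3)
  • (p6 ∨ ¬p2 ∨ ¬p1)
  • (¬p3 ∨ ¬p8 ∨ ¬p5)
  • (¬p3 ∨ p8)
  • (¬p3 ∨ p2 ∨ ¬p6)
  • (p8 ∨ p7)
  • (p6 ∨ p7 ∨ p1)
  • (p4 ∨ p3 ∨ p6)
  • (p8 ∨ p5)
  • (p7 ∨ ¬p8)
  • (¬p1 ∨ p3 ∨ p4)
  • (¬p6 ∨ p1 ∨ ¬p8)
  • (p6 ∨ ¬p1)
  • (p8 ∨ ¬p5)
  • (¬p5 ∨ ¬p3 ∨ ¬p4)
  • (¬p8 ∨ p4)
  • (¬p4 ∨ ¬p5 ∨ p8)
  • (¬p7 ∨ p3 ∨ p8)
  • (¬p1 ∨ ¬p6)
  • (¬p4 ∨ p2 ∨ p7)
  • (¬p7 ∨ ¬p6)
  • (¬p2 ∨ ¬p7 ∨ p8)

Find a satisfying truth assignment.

Set p1 = False and propagate.
Branch on p2: take p2 = False.
Try p3 = True.
  then p8 is forced to True.
  then p5 is forced to False.
  then p6 is forced to False.
  then p7 is forced to True.
  then p4 is forced to True.
Every clause has at least one true literal under this assignment.

p1=0  p2=0  p3=1  p4=1  p5=0  p6=0  p7=1  p8=1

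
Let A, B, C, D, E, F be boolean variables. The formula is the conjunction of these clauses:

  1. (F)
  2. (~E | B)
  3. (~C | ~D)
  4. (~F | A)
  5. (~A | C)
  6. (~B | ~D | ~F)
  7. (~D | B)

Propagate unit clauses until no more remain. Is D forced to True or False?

False

Unit clause (F) sets F = True.
From (A | ~F) and F = True: A = True.
(~A | C) with A = True leaves only C, so C = True.
In (~D | ~C), ~C is now false; ~D must hold, so D = False.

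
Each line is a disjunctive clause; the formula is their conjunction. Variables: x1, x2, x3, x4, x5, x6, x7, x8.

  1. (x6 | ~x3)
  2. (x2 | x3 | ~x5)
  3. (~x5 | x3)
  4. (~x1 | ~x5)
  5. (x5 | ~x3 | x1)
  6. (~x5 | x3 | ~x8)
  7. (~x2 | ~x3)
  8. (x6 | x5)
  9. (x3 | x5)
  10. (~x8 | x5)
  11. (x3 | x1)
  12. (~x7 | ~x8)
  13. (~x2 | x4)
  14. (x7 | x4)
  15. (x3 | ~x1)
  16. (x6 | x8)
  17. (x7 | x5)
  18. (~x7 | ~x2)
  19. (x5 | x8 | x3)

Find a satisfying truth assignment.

x6 occurs only positively in the remaining clauses — set x6 = True.
Branch on x1: take x1 = False.
  then x3 is forced to True.
  then x5 is forced to True.
  then x2 is forced to False.
Set x4 = False and propagate.
  then x7 is forced to True.
  then x8 is forced to False.
Every clause has at least one true literal under this assignment.

x1=F  x2=F  x3=T  x4=F  x5=T  x6=T  x7=T  x8=F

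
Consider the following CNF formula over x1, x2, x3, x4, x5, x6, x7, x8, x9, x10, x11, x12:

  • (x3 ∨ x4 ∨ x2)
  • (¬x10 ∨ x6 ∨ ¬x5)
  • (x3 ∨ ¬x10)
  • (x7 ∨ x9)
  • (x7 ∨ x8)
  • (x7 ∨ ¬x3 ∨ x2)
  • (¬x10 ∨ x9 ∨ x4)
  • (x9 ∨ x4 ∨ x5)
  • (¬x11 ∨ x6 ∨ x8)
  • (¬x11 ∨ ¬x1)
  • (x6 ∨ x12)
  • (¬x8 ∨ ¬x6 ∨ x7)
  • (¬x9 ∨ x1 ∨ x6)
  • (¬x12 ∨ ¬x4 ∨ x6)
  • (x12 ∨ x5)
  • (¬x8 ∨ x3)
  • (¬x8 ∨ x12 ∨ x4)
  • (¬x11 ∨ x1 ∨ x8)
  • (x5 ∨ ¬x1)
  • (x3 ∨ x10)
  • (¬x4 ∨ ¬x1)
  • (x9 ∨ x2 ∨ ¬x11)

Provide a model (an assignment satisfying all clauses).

x1=F, x2=T, x3=T, x4=T, x5=T, x6=T, x7=T, x8=T, x9=F, x10=T, x11=F, x12=F

Check each clause:
  1. (x2 ∨ x3 ∨ x4) — x2 is true.
  2. (¬x10 ∨ ¬x5 ∨ x6) — x6 is true.
  3. (¬x10 ∨ x3) — x3 is true.
  4. (x7 ∨ x9) — x7 is true.
  5. (x7 ∨ x8) — x8 is true.
  6. (x2 ∨ ¬x3 ∨ x7) — x2 is true.
  7. (x9 ∨ ¬x10 ∨ x4) — x4 is true.
  8. (x5 ∨ x9 ∨ x4) — x4 is true.
  9. (¬x11 ∨ x8 ∨ x6) — x8 is true.
  10. (¬x11 ∨ ¬x1) — ¬x11 is true.
  11. (x12 ∨ x6) — x6 is true.
  12. (¬x6 ∨ x7 ∨ ¬x8) — x7 is true.
  13. (x6 ∨ ¬x9 ∨ x1) — x6 is true.
  14. (¬x4 ∨ ¬x12 ∨ x6) — ¬x12 is true.
  15. (x12 ∨ x5) — x5 is true.
  16. (x3 ∨ ¬x8) — x3 is true.
  17. (¬x8 ∨ x12 ∨ x4) — x4 is true.
  18. (x1 ∨ ¬x11 ∨ x8) — x8 is true.
  19. (¬x1 ∨ x5) — x5 is true.
  20. (x10 ∨ x3) — x10 is true.
  21. (¬x4 ∨ ¬x1) — ¬x1 is true.
  22. (x9 ∨ x2 ∨ ¬x11) — x2 is true.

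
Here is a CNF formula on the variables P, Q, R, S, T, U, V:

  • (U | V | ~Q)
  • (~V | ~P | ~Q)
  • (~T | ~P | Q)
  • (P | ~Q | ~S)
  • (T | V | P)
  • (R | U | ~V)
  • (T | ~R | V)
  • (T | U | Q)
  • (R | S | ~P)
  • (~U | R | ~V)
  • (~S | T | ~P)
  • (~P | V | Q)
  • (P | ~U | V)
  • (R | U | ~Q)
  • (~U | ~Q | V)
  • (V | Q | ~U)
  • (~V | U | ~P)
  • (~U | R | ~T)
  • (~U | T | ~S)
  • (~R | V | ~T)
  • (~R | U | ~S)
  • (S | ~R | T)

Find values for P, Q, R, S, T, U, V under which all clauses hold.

Try P = False.
Try Q = False.
Try R = True.
The remaining clauses are satisfied by S = False, T = True, U = True, V = True.
Every clause has at least one true literal under this assignment.

P = F, Q = F, R = T, S = F, T = T, U = T, V = T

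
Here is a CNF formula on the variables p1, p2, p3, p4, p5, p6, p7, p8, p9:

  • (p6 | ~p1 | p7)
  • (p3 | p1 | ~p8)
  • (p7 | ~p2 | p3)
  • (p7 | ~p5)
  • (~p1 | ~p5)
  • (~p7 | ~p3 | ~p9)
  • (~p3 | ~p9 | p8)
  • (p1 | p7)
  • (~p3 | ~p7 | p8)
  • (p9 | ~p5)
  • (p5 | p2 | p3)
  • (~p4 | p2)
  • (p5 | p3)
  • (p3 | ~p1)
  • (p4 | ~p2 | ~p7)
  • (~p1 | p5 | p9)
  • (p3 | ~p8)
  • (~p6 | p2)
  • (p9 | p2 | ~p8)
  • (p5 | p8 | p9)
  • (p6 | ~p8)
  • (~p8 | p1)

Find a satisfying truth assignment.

p1=F  p2=T  p3=F  p4=T  p5=T  p6=T  p7=T  p8=F  p9=T

Set p1 = False and propagate.
  then p7 is forced to True.
  then p8 is forced to False.
  then p3 is forced to False.
  then p5 is forced to True.
  then p9 is forced to True.
Set p2 = True and propagate.
  then p4 is forced to True.
p6 is now unconstrained; take p6 = True.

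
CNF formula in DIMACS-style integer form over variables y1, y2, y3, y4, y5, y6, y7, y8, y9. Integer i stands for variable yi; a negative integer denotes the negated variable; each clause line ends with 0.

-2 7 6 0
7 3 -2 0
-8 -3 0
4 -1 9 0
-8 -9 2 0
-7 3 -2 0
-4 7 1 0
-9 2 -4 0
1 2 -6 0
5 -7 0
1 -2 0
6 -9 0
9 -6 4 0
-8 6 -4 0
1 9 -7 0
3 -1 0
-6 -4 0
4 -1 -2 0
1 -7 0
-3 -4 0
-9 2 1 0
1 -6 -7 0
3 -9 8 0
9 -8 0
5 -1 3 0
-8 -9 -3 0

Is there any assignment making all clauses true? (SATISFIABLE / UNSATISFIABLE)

SATISFIABLE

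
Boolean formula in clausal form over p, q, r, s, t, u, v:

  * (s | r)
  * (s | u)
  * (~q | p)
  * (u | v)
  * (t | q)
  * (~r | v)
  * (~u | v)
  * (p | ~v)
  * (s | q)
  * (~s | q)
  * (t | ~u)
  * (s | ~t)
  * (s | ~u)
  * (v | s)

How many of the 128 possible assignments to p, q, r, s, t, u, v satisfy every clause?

The models are:
  p=1 q=1 r=0 s=1 t=0 u=0 v=1
  p=1 q=1 r=0 s=1 t=1 u=0 v=1
  p=1 q=1 r=0 s=1 t=1 u=1 v=1
  p=1 q=1 r=1 s=1 t=0 u=0 v=1
  p=1 q=1 r=1 s=1 t=1 u=0 v=1
  p=1 q=1 r=1 s=1 t=1 u=1 v=1
Count: 6.

6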